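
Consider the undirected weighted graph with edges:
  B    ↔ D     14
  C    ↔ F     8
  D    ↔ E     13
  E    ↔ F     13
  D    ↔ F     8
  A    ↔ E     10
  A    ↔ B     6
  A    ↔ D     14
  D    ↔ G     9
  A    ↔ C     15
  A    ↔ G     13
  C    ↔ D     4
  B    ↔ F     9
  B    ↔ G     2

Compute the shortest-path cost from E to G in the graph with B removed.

A few of the E→G routes:
E-D-G: 13 + 9 = 22
E-F-D-G: 13 + 8 + 9 = 30
E-F-C-D-G: 13 + 8 + 4 + 9 = 34
E-A-G: 10 + 13 = 23
E-A-D-G: 10 + 14 + 9 = 33
The minimum is 22.

22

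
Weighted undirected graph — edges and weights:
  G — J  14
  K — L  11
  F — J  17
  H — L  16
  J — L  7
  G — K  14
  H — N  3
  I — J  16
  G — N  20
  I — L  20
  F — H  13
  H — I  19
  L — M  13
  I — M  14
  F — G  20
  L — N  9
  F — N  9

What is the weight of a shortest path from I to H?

Checking several routes:
I -> H: 19
I -> J -> L -> N -> H: 16 + 7 + 9 + 3 = 35
I -> L -> N -> H: 20 + 9 + 3 = 32
Best route has total 19.

19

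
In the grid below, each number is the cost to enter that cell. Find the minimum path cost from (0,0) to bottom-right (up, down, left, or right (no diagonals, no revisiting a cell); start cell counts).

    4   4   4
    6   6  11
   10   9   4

Cheapest: [0,0]→[0,1]→[0,2]→[1,2]→[2,2]
  4 + 4 + 4 + 11 + 4 = 27

27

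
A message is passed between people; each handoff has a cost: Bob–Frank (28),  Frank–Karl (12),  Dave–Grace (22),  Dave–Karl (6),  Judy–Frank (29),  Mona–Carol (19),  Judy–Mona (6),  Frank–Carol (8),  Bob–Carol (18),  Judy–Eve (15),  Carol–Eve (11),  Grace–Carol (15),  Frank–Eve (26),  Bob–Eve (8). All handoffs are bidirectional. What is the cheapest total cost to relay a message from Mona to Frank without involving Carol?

35

Routes from Mona to Frank avoiding Carol:
Mona → Judy → Eve → Frank: 6 + 15 + 26 = 47
Mona → Judy → Eve → Bob → Frank: 6 + 15 + 8 + 28 = 57
Mona → Judy → Frank: 6 + 29 = 35
The minimum is 35.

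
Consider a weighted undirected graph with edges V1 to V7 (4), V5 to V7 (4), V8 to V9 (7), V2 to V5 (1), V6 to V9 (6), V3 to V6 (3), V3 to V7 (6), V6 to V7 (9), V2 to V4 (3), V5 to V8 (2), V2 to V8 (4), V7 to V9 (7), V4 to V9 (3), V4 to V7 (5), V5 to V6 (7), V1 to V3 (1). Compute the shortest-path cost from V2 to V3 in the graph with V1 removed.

Checking several routes:
V2-V5-V6-V3: 1 + 7 + 3 = 11
V2-V4-V7-V3: 3 + 5 + 6 = 14
V2-V5-V7-V3: 1 + 4 + 6 = 11
Best route has total 11.

11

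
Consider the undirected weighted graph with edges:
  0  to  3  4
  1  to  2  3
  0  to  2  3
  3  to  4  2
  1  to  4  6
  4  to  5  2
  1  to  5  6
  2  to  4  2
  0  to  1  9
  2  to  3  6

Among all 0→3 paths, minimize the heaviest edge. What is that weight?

A few of the 0→3 routes:
0 -> 2 -> 1 -> 5 -> 4 -> 3: max(3, 3, 6, 2, 2) = 6
0 -> 1 -> 2 -> 3: max(9, 3, 6) = 9
0 -> 2 -> 3: max(3, 6) = 6
0 -> 2 -> 1 -> 4 -> 3: max(3, 3, 6, 2) = 6
0 -> 2 -> 4 -> 3: max(3, 2, 2) = 3
0 -> 3: max(4) = 4
Best route has worst link 3.

3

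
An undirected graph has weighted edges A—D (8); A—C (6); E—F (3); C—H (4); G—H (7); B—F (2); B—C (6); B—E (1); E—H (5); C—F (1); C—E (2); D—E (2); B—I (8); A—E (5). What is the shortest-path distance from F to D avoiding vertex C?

Candidate routes:
F -> B -> E -> A -> D: 2 + 1 + 5 + 8 = 16
F -> E -> A -> D: 3 + 5 + 8 = 16
F -> E -> D: 3 + 2 = 5
F -> B -> E -> D: 2 + 1 + 2 = 5
Best route has total 5.

5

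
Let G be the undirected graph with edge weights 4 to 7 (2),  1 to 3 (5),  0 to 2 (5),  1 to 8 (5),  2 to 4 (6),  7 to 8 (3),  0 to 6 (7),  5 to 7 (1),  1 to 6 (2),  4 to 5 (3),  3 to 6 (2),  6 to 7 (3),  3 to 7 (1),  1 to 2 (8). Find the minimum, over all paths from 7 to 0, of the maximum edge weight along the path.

6

A few of the 7→0 routes:
7→4→2→0: max(2, 6, 5) = 6
7→3→1→6→0: max(1, 5, 2, 7) = 7
7→3→6→0: max(1, 2, 7) = 7
7→5→4→2→0: max(1, 3, 6, 5) = 6
Best route has worst link 6.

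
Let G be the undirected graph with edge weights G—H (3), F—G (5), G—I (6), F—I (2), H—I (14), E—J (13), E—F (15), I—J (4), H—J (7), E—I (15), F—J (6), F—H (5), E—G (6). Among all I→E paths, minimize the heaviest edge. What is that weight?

A few of the I→E routes:
I → G → E: max(6, 6) = 6
I → J → F → H → G → E: max(4, 6, 5, 3, 6) = 6
I → J → F → G → E: max(4, 6, 5, 6) = 6
I → F → H → G → E: max(2, 5, 3, 6) = 6
I → F → G → E: max(2, 5, 6) = 6
I → F → J → H → G → E: max(2, 6, 7, 3, 6) = 7
Best route has worst link 6.

6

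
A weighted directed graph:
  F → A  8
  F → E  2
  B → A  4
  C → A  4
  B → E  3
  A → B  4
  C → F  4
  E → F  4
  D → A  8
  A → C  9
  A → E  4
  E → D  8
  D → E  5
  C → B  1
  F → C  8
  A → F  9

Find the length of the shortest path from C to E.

A few of the C→E routes:
C-A-E: 4 + 4 = 8
C-F-E: 4 + 2 = 6
C-B-E: 1 + 3 = 4
Shortest: 4.

4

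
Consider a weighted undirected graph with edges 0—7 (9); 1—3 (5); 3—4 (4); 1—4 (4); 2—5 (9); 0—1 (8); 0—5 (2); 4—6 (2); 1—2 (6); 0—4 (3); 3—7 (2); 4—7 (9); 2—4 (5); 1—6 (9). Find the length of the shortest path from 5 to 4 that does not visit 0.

Routes from 5 to 4 avoiding 0:
5 - 2 - 1 - 3 - 7 - 4: 9 + 6 + 5 + 2 + 9 = 31
5 - 2 - 4: 9 + 5 = 14
5 - 2 - 1 - 3 - 4: 9 + 6 + 5 + 4 = 24
5 - 2 - 1 - 4: 9 + 6 + 4 = 19
5 - 2 - 1 - 6 - 4: 9 + 6 + 9 + 2 = 26
Best route has total 14.

14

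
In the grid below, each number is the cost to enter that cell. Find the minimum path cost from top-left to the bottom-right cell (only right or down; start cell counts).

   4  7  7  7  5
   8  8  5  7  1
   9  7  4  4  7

38

Path (0,0)→(0,1)→(0,2)→(0,3)→(0,4)→(1,4)→(2,4): 4 + 7 + 7 + 7 + 5 + 1 + 7 = 38.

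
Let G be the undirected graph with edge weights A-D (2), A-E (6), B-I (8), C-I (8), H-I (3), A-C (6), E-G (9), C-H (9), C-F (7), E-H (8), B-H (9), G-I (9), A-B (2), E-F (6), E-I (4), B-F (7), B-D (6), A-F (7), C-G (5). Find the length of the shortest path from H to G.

Comparing a few candidate routes:
H → C → G: 9 + 5 = 14
H → I → C → G: 3 + 8 + 5 = 16
H → I → G: 3 + 9 = 12
H → E → G: 8 + 9 = 17
H → I → E → G: 3 + 4 + 9 = 16
Best route has total 12.

12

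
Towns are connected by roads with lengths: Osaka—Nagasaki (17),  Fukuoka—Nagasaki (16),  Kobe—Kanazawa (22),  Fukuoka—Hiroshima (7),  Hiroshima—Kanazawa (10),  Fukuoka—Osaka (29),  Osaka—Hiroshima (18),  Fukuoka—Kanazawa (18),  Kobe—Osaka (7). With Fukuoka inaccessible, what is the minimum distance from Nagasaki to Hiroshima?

Paths from Nagasaki to Hiroshima avoiding Fukuoka:
Nagasaki-Osaka-Kobe-Kanazawa-Hiroshima: 17 + 7 + 22 + 10 = 56
Nagasaki-Osaka-Hiroshima: 17 + 18 = 35
Best route has total 35.

35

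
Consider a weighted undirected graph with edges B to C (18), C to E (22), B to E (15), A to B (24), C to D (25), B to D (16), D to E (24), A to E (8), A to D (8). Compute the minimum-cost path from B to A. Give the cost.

23

A few of the B→A routes:
B-D-A: 16 + 8 = 24
B-E-A: 15 + 8 = 23
B-A: 24
Shortest: 23.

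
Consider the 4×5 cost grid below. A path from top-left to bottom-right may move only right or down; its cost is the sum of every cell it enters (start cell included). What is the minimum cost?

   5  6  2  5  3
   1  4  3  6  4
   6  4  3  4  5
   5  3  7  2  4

Cheapest: (0,0) → (1,0) → (1,1) → (1,2) → (2,2) → (2,3) → (3,3) → (3,4)
  5 + 1 + 4 + 3 + 3 + 4 + 2 + 4 = 26
(Top row then right column would cost 34.)

26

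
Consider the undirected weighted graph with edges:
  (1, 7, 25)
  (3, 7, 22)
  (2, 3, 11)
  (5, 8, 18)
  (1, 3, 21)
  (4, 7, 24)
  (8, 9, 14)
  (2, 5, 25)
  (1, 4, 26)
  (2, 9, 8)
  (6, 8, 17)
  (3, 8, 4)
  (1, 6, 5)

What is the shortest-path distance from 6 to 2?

Checking several routes:
6→8→9→2: 17 + 14 + 8 = 39
6→1→3→2: 5 + 21 + 11 = 37
6→8→3→2: 17 + 4 + 11 = 32
Shortest: 32.

32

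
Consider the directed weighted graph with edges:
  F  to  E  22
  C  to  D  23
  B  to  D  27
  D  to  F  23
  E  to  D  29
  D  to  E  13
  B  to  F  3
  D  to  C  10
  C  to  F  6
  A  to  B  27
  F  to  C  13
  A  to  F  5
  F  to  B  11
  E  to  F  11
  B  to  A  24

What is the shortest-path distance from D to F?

Candidate routes:
D → E → F: 13 + 11 = 24
D → C → F: 10 + 6 = 16
D → F: 23
Shortest: 16.

16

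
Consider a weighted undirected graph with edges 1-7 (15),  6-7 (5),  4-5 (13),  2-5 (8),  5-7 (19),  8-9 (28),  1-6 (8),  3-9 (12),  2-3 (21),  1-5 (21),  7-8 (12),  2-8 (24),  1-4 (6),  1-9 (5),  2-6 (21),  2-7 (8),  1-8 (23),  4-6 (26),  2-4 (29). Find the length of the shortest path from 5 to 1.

Some routes from 5 to 1:
5→2→7→6→1: 8 + 8 + 5 + 8 = 29
5→2→7→1: 8 + 8 + 15 = 31
5→1: 21
5→4→1: 13 + 6 = 19
Shortest: 19.

19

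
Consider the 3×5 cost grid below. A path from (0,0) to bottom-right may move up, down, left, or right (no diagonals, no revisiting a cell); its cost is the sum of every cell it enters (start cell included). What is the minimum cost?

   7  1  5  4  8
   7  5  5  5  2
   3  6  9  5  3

27

Best path: r0c0 → r0c1 → r0c2 → r0c3 → r1c3 → r1c4 → r2c4
Cost: 7 + 1 + 5 + 4 + 5 + 2 + 3 = 27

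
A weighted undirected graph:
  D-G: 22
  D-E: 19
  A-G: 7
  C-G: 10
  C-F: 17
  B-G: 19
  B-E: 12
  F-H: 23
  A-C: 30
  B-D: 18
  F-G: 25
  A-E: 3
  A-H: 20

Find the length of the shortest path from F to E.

Some routes from F to E:
F -> H -> A -> E: 23 + 20 + 3 = 46
F -> G -> A -> E: 25 + 7 + 3 = 35
F -> C -> G -> A -> E: 17 + 10 + 7 + 3 = 37
Best route has total 35.

35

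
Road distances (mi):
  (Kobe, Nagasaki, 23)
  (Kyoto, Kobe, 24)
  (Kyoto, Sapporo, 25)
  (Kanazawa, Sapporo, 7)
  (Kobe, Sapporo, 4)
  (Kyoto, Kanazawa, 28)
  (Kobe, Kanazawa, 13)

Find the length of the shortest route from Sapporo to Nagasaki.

27

Paths from Sapporo to Nagasaki:
Sapporo→Kyoto→Kobe→Nagasaki: 25 + 24 + 23 = 72
Sapporo→Kobe→Nagasaki: 4 + 23 = 27
Sapporo→Kanazawa→Kyoto→Kobe→Nagasaki: 7 + 28 + 24 + 23 = 82
Sapporo→Kanazawa→Kobe→Nagasaki: 7 + 13 + 23 = 43
Sapporo→Kyoto→Kanazawa→Kobe→Nagasaki: 25 + 28 + 13 + 23 = 89
Best route has total 27 mi.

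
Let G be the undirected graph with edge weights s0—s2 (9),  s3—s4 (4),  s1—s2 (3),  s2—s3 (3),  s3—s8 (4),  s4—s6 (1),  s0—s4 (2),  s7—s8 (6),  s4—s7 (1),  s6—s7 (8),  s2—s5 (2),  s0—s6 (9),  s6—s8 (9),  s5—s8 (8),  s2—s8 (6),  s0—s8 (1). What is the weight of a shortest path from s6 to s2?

8

Checking several routes:
s6-s4-s0-s8-s3-s2: 1 + 2 + 1 + 4 + 3 = 11
s6-s4-s0-s8-s2: 1 + 2 + 1 + 6 = 10
s6-s4-s3-s2: 1 + 4 + 3 = 8
s6-s4-s0-s2: 1 + 2 + 9 = 12
Shortest: 8.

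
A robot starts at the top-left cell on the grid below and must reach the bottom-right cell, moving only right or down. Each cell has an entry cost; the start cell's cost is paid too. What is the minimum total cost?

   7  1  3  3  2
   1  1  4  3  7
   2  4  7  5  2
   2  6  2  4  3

Path r0c0→r0c1→r1c1→r1c2→r1c3→r2c3→r2c4→r3c4: 7 + 1 + 1 + 4 + 3 + 5 + 2 + 3 = 26.
For comparison, the top-then-right route costs 28.

26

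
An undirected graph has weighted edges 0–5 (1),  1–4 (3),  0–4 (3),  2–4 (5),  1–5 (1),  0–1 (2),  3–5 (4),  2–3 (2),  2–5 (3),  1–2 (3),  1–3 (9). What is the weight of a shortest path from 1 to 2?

Some routes from 1 to 2:
1 - 0 - 5 - 2: 2 + 1 + 3 = 6
1 - 2: 3
1 - 5 - 2: 1 + 3 = 4
1 - 5 - 3 - 2: 1 + 4 + 2 = 7
The minimum is 3.

3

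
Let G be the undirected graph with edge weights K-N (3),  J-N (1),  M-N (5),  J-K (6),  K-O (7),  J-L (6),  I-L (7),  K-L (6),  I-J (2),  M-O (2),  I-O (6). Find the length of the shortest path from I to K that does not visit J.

Candidate routes:
I → O → K: 6 + 7 = 13
I → O → M → N → K: 6 + 2 + 5 + 3 = 16
I → L → K: 7 + 6 = 13
The minimum is 13.

13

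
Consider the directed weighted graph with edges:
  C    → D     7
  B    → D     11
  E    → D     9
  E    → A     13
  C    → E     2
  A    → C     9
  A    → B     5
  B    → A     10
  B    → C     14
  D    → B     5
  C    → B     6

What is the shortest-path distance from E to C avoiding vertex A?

28

Routes from E to C avoiding A:
E - D - B - C: 9 + 5 + 14 = 28
Shortest: 28.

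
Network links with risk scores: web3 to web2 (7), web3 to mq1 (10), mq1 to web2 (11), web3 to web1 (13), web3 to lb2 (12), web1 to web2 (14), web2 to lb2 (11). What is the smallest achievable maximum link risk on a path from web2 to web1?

13

Paths from web2 to web1:
web2 → web1: max(14) = 14
web2 → lb2 → web3 → web1: max(11, 12, 13) = 13
web2 → web3 → web1: max(7, 13) = 13
web2 → mq1 → web3 → web1: max(11, 10, 13) = 13
The minimum achievable maximum is 13.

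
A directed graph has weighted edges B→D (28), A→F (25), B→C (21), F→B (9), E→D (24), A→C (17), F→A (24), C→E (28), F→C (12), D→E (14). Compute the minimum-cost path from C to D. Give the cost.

Routes from C to D:
C → E → D: 28 + 24 = 52
Shortest: 52.

52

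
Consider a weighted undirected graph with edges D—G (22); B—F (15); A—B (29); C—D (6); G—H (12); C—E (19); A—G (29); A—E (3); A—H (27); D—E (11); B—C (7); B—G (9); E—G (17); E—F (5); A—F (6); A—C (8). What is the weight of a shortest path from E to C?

A few of the E→C routes:
E-D-C: 11 + 6 = 17
E-A-C: 3 + 8 = 11
E-F-A-C: 5 + 6 + 8 = 19
Best route has total 11.

11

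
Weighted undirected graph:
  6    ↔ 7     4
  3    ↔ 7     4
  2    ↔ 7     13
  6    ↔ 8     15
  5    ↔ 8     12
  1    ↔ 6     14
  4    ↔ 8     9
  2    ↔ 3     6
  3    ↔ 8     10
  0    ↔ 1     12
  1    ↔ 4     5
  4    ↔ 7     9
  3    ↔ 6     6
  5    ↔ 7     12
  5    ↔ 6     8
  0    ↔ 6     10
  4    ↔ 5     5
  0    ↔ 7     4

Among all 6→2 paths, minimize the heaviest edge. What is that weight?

Comparing a few candidate routes:
6 - 5 - 4 - 7 - 3 - 2: max(8, 5, 9, 4, 6) = 9
6 - 3 - 2: max(6, 6) = 6
6 - 7 - 3 - 2: max(4, 4, 6) = 6
Best route has worst link 6.

6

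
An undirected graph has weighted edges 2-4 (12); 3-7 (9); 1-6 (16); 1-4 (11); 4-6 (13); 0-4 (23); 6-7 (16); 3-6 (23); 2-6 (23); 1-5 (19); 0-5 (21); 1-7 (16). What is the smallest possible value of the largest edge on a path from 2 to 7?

16

A few of the 2→7 routes:
2-4-6-7: max(12, 13, 16) = 16
2-6-4-1-7: max(23, 13, 11, 16) = 23
2-4-1-6-7: max(12, 11, 16, 16) = 16
2-4-6-1-7: max(12, 13, 16, 16) = 16
2-4-1-7: max(12, 11, 16) = 16
Smallest bottleneck: 16.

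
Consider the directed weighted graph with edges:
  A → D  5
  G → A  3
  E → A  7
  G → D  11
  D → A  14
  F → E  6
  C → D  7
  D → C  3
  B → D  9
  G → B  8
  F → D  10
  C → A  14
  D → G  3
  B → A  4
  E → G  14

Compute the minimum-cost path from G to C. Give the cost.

Some routes from G to C:
G→A→D→C: 3 + 5 + 3 = 11
G→D→C: 11 + 3 = 14
G→B→A→D→C: 8 + 4 + 5 + 3 = 20
Best route has total 11.

11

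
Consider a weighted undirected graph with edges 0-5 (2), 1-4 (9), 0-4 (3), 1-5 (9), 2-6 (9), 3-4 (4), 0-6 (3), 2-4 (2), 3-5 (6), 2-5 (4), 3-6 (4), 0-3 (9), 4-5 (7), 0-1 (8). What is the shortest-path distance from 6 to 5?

5

Comparing a few candidate routes:
6 -> 0 -> 4 -> 5: 3 + 3 + 7 = 13
6 -> 0 -> 5: 3 + 2 = 5
6 -> 0 -> 4 -> 2 -> 5: 3 + 3 + 2 + 4 = 12
6 -> 3 -> 5: 4 + 6 = 10
Best route has total 5.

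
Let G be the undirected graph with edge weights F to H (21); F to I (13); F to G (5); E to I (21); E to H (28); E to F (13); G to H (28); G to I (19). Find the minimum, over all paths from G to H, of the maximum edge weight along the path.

Some routes from G to H:
G→I→E→F→H: max(19, 21, 13, 21) = 21
G→I→F→H: max(19, 13, 21) = 21
G→F→H: max(5, 21) = 21
G→H: max(28) = 28
G→I→E→H: max(19, 21, 28) = 28
G→I→F→E→H: max(19, 13, 13, 28) = 28
Best route has worst link 21.

21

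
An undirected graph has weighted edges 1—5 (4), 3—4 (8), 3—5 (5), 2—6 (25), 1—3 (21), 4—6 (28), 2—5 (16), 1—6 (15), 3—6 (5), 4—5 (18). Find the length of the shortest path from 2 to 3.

21

A few of the 2→3 routes:
2 -> 5 -> 4 -> 3: 16 + 18 + 8 = 42
2 -> 5 -> 3: 16 + 5 = 21
2 -> 6 -> 1 -> 5 -> 3: 25 + 15 + 4 + 5 = 49
2 -> 5 -> 1 -> 3: 16 + 4 + 21 = 41
2 -> 6 -> 3: 25 + 5 = 30
2 -> 5 -> 1 -> 6 -> 3: 16 + 4 + 15 + 5 = 40
Shortest: 21.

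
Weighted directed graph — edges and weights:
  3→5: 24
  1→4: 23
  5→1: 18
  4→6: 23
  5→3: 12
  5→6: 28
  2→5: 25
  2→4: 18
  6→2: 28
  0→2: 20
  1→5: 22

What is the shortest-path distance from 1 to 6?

46

Paths from 1 to 6:
1-4-6: 23 + 23 = 46
1-5-6: 22 + 28 = 50
Shortest: 46.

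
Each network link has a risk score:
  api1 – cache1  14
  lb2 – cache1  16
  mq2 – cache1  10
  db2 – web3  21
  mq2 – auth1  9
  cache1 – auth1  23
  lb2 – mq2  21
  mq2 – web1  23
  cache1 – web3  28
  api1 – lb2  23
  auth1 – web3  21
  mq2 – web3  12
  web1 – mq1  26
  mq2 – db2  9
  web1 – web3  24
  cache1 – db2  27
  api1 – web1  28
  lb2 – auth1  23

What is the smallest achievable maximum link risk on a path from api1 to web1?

A few of the api1→web1 routes:
api1-lb2-auth1-mq2-web1: max(23, 23, 9, 23) = 23
api1-lb2-cache1-auth1-web3-db2-mq2-web1: max(23, 16, 23, 21, 21, 9, 23) = 23
api1-lb2-auth1-web3-db2-mq2-web1: max(23, 23, 21, 21, 9, 23) = 23
api1-lb2-auth1-cache1-mq2-web1: max(23, 23, 23, 10, 23) = 23
api1-lb2-auth1-web3-mq2-web1: max(23, 23, 21, 12, 23) = 23
Best route has worst link 23.

23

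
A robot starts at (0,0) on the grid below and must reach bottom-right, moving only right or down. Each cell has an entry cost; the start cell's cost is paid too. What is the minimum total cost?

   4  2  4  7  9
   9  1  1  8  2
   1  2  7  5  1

19

Cheapest: r0c0 r0c1 r1c1 r1c2 r1c3 r1c4 r2c4
  4 + 2 + 1 + 1 + 8 + 2 + 1 = 19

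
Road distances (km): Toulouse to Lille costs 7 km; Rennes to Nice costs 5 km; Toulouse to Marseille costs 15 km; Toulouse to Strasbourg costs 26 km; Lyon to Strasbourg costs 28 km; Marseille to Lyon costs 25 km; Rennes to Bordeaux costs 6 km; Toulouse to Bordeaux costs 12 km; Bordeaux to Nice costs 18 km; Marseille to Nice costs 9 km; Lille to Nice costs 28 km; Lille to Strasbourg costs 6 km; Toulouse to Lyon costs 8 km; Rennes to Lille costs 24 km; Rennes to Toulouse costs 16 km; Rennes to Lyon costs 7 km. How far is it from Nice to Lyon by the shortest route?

A few of the Nice→Lyon routes:
Nice-Rennes-Bordeaux-Toulouse-Lyon: 5 + 6 + 12 + 8 = 31
Nice-Marseille-Toulouse-Lyon: 9 + 15 + 8 = 32
Nice-Rennes-Lyon: 5 + 7 = 12
Nice-Bordeaux-Rennes-Lyon: 18 + 6 + 7 = 31
Nice-Rennes-Toulouse-Lyon: 5 + 16 + 8 = 29
Nice-Marseille-Lyon: 9 + 25 = 34
Shortest: 12 km.

12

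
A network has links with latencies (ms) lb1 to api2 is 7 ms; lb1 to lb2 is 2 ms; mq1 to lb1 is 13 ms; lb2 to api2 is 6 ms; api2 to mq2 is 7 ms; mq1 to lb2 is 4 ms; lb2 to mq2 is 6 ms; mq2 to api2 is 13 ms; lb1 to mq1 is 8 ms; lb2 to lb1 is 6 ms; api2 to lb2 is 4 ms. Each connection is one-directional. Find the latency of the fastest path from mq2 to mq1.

Candidate routes:
mq2 → api2 → lb2 → lb1 → mq1: 13 + 4 + 6 + 8 = 31
The minimum is 31 ms.

31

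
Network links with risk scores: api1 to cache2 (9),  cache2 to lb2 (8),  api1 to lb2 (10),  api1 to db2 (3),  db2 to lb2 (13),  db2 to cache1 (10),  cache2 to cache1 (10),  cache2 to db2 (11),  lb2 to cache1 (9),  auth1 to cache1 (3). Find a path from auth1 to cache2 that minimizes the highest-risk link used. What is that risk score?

9

Comparing a few candidate routes:
auth1 → cache1 → db2 → api1 → lb2 → cache2: max(3, 10, 3, 10, 8) = 10
auth1 → cache1 → db2 → api1 → cache2: max(3, 10, 3, 9) = 10
auth1 → cache1 → lb2 → cache2: max(3, 9, 8) = 9
The minimum achievable maximum is 9.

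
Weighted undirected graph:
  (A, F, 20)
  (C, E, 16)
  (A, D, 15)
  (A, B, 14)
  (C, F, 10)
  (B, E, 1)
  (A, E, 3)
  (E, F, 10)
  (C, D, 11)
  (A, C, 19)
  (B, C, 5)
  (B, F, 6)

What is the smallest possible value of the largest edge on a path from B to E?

A few of the B→E routes:
B -> A -> E: max(14, 3) = 14
B -> E: max(1) = 1
B -> F -> E: max(6, 10) = 10
B -> C -> F -> E: max(5, 10, 10) = 10
Smallest bottleneck: 1.

1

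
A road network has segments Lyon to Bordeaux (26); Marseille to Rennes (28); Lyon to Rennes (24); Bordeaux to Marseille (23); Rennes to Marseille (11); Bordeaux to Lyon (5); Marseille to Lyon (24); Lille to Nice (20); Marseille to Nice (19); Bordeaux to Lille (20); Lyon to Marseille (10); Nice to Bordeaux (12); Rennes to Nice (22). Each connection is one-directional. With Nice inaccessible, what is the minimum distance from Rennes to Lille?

Paths from Rennes to Lille avoiding Nice:
Rennes - Marseille - Lyon - Bordeaux - Lille: 11 + 24 + 26 + 20 = 81
The minimum is 81 mi.

81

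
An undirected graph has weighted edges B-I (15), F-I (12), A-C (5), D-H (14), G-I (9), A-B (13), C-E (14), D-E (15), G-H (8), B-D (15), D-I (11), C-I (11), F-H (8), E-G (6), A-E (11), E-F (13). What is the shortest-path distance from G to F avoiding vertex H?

19

Some routes from G to F avoiding H:
G-I-F: 9 + 12 = 21
G-E-F: 6 + 13 = 19
G-E-C-I-F: 6 + 14 + 11 + 12 = 43
G-E-D-I-F: 6 + 15 + 11 + 12 = 44
Best route has total 19.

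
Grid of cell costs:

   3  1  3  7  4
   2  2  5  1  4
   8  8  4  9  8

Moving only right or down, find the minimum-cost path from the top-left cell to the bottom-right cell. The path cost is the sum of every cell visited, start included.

24

Path (0,0) (0,1) (1,1) (1,2) (1,3) (1,4) (2,4): 3 + 1 + 2 + 5 + 1 + 4 + 8 = 24.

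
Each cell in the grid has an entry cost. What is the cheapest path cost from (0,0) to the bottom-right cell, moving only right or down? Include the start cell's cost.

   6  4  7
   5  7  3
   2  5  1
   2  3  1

19

Path (0,0) → (1,0) → (2,0) → (3,0) → (3,1) → (3,2): 6 + 5 + 2 + 2 + 3 + 1 = 19.
(Top row then right column would cost 22.)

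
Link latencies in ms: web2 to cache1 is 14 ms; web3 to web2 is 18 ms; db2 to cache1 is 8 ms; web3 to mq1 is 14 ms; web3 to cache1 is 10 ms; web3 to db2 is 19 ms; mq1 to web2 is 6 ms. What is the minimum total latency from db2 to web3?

Candidate routes:
db2 - web3: 19
db2 - cache1 - web3: 8 + 10 = 18
db2 - cache1 - web2 - web3: 8 + 14 + 18 = 40
db2 - cache1 - web2 - mq1 - web3: 8 + 14 + 6 + 14 = 42
Best route has total 18 ms.

18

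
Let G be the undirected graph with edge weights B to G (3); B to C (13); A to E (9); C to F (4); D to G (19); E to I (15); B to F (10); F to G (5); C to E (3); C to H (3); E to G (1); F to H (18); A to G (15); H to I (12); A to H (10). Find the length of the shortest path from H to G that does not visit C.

20

A few of the H→G routes:
H - A - E - G: 10 + 9 + 1 = 20
H - F - G: 18 + 5 = 23
H - A - G: 10 + 15 = 25
H - I - E - G: 12 + 15 + 1 = 28
The minimum is 20.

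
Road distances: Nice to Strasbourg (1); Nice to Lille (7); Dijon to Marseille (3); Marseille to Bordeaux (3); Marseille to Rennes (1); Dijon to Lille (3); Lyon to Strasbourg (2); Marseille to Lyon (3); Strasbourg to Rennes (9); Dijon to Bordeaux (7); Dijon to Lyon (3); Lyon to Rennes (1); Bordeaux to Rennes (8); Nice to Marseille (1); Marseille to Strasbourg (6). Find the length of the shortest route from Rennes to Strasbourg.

Some routes from Rennes to Strasbourg:
Rennes→Lyon→Strasbourg: 1 + 2 = 3
Rennes→Marseille→Nice→Strasbourg: 1 + 1 + 1 = 3
Rennes→Marseille→Lyon→Strasbourg: 1 + 3 + 2 = 6
Rennes→Lyon→Marseille→Nice→Strasbourg: 1 + 3 + 1 + 1 = 6
Shortest: 3.

3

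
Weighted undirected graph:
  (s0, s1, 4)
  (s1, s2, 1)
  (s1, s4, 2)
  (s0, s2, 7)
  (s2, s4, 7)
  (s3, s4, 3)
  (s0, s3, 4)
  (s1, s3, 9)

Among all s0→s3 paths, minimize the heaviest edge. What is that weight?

Checking several routes:
s0 → s1 → s4 → s3: max(4, 2, 3) = 4
s0 → s3: max(4) = 4
s0 → s2 → s4 → s3: max(7, 7, 3) = 7
s0 → s2 → s1 → s4 → s3: max(7, 1, 2, 3) = 7
Best route has worst link 4.

4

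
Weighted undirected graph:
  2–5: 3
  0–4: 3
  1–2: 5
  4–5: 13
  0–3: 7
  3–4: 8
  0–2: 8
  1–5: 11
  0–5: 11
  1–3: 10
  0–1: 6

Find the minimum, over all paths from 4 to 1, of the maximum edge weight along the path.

Comparing a few candidate routes:
4→3→0→2→1: max(8, 7, 8, 5) = 8
4→0→1: max(3, 6) = 6
4→3→0→1: max(8, 7, 6) = 8
Best route has worst link 6.

6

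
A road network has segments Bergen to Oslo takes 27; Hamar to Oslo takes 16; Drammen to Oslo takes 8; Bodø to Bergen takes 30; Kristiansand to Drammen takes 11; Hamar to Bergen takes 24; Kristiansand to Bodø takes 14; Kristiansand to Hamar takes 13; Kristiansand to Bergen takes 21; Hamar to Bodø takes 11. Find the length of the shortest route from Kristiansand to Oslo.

Some routes from Kristiansand to Oslo:
Kristiansand - Hamar - Oslo: 13 + 16 = 29
Kristiansand - Bergen - Oslo: 21 + 27 = 48
Kristiansand - Bergen - Hamar - Oslo: 21 + 24 + 16 = 61
Kristiansand - Bodø - Hamar - Oslo: 14 + 11 + 16 = 41
Kristiansand - Drammen - Oslo: 11 + 8 = 19
Best route has total 19.

19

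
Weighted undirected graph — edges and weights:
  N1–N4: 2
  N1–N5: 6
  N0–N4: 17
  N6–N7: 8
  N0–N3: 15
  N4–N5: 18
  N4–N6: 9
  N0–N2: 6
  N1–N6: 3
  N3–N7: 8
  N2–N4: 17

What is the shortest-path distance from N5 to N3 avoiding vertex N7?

Some routes from N5 to N3 avoiding N7:
N5→N1→N4→N0→N3: 6 + 2 + 17 + 15 = 40
N5→N4→N0→N3: 18 + 17 + 15 = 50
N5→N1→N4→N2→N0→N3: 6 + 2 + 17 + 6 + 15 = 46
Best route has total 40.

40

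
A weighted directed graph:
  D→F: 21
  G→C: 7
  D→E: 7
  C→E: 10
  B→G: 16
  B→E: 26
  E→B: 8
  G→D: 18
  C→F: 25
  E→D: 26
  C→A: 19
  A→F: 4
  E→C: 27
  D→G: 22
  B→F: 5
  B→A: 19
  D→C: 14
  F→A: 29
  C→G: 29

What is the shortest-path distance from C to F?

A few of the C→F routes:
C→F: 25
C→E→B→A→F: 10 + 8 + 19 + 4 = 41
C→E→D→F: 10 + 26 + 21 = 57
C→A→F: 19 + 4 = 23
C→E→B→F: 10 + 8 + 5 = 23
Shortest: 23.

23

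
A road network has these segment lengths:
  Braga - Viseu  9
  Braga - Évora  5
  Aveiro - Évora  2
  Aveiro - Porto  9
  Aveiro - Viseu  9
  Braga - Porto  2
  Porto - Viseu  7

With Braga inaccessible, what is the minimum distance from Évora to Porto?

11

Routes from Évora to Porto avoiding Braga:
Évora → Aveiro → Porto: 2 + 9 = 11
Évora → Aveiro → Viseu → Porto: 2 + 9 + 7 = 18
Shortest: 11.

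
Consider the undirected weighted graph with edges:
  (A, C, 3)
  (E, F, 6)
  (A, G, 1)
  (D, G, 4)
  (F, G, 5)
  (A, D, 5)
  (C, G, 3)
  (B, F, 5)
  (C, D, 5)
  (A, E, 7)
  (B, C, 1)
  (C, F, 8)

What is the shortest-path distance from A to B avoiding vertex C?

11

Candidate routes:
A→D→G→F→B: 5 + 4 + 5 + 5 = 19
A→E→F→B: 7 + 6 + 5 = 18
A→G→F→B: 1 + 5 + 5 = 11
Best route has total 11.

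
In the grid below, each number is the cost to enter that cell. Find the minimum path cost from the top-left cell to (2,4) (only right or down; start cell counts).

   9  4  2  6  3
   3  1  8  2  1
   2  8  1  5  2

Path (0,0)→(0,1)→(0,2)→(0,3)→(1,3)→(1,4)→(2,4): 9 + 4 + 2 + 6 + 2 + 1 + 2 = 26.
For comparison, the top-then-right route costs 27.

26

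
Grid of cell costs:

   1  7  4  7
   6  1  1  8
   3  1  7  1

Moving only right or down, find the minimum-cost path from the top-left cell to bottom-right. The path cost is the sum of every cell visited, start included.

One optimal route is (0,0) (1,0) (1,1) (1,2) (2,2) (2,3).
Its cost is 1 + 6 + 1 + 1 + 7 + 1 = 17.

17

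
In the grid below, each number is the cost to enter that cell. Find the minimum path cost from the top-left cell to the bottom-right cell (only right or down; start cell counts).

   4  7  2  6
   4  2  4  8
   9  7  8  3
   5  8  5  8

33

One optimal route is (0,0) (1,0) (1,1) (1,2) (1,3) (2,3) (3,3).
Its cost is 4 + 4 + 2 + 4 + 8 + 3 + 8 = 33.
For comparison, the top-then-right route costs 38.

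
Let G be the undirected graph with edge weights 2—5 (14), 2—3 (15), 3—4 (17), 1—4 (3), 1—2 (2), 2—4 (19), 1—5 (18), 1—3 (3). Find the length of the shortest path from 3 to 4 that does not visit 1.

17

Candidate routes:
3-2-4: 15 + 19 = 34
3-4: 17
The minimum is 17.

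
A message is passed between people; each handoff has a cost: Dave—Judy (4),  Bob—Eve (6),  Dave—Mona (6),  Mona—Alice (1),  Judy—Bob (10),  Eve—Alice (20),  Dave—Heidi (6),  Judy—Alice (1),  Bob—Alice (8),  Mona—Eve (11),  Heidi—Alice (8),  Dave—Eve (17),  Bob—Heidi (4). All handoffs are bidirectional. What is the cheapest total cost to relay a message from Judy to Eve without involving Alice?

Paths from Judy to Eve avoiding Alice:
Judy-Dave-Heidi-Bob-Eve: 4 + 6 + 4 + 6 = 20
Judy-Bob-Eve: 10 + 6 = 16
Judy-Dave-Mona-Eve: 4 + 6 + 11 = 21
Judy-Bob-Heidi-Dave-Eve: 10 + 4 + 6 + 17 = 37
Judy-Bob-Heidi-Dave-Mona-Eve: 10 + 4 + 6 + 6 + 11 = 37
Judy-Dave-Eve: 4 + 17 = 21
Shortest: 16.

16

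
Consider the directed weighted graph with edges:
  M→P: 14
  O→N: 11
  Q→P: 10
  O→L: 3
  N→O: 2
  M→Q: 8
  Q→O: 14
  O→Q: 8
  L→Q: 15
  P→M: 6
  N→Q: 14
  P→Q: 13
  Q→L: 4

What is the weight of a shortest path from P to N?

38

Routes from P to N:
P - Q - O - N: 13 + 14 + 11 = 38
P - M - Q - O - N: 6 + 8 + 14 + 11 = 39
The minimum is 38.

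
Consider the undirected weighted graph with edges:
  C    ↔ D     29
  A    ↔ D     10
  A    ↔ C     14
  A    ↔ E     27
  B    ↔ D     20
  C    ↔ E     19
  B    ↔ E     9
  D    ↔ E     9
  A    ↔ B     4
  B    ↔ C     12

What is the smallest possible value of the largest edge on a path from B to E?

Some routes from B to E:
B → C → E: max(12, 19) = 19
B → E: max(9) = 9
B → A → D → E: max(4, 10, 9) = 10
B → C → A → D → E: max(12, 14, 10, 9) = 14
Smallest bottleneck: 9.

9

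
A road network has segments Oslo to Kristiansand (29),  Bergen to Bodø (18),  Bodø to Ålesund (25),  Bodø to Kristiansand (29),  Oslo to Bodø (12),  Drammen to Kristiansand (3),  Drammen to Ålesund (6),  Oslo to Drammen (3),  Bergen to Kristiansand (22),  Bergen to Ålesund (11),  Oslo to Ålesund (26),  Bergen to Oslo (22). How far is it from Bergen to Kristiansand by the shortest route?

20

Comparing a few candidate routes:
Bergen -> Ålesund -> Drammen -> Kristiansand: 11 + 6 + 3 = 20
Bergen -> Kristiansand: 22
Bergen -> Bodø -> Oslo -> Drammen -> Kristiansand: 18 + 12 + 3 + 3 = 36
Bergen -> Ålesund -> Oslo -> Drammen -> Kristiansand: 11 + 26 + 3 + 3 = 43
Bergen -> Oslo -> Drammen -> Kristiansand: 22 + 3 + 3 = 28
Shortest: 20.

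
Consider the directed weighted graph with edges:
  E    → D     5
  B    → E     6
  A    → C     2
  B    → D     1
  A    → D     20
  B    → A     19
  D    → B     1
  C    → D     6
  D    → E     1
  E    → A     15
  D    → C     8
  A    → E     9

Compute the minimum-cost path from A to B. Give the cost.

9

Routes from A to B:
A → D → B: 20 + 1 = 21
A → C → D → B: 2 + 6 + 1 = 9
A → E → D → B: 9 + 5 + 1 = 15
Shortest: 9.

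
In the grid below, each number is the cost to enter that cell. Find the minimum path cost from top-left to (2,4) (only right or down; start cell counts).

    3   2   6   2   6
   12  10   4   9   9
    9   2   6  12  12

Best path: (0,0) (0,1) (0,2) (0,3) (0,4) (1,4) (2,4)
Cost: 3 + 2 + 6 + 2 + 6 + 9 + 12 = 40

40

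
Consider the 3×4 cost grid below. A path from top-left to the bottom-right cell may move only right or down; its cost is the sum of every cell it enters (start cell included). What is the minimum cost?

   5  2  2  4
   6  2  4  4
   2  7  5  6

23

Path [0,0] [0,1] [0,2] [0,3] [1,3] [2,3]: 5 + 2 + 2 + 4 + 4 + 6 = 23.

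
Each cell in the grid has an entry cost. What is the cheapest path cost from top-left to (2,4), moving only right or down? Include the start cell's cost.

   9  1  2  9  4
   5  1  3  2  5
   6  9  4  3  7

26

Path (0,0) → (0,1) → (1,1) → (1,2) → (1,3) → (2,3) → (2,4): 9 + 1 + 1 + 3 + 2 + 3 + 7 = 26.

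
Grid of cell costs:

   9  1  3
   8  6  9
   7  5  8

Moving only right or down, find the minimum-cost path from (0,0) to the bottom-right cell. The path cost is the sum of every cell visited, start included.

Path [0,0] [0,1] [1,1] [2,1] [2,2]: 9 + 1 + 6 + 5 + 8 = 29.

29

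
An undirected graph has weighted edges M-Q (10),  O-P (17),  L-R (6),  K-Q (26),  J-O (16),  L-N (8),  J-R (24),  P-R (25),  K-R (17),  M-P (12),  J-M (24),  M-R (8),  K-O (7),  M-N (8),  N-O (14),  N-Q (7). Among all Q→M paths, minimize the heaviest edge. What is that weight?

Some routes from Q to M:
Q-N-O-P-M: max(7, 14, 17, 12) = 17
Q-N-M: max(7, 8) = 8
Q-N-L-R-M: max(7, 8, 6, 8) = 8
Q-M: max(10) = 10
The minimum achievable maximum is 8.

8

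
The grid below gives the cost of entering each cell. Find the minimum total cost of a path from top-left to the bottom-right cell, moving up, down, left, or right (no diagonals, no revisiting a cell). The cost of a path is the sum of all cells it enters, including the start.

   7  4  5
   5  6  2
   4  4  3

21

Take r0c0 → r0c1 → r0c2 → r1c2 → r2c2 for a total of 7 + 4 + 5 + 2 + 3 = 21.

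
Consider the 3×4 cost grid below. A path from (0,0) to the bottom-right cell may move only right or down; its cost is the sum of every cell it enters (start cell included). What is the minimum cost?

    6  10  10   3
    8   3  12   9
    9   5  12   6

40

One optimal route is [0,0]→[1,0]→[1,1]→[2,1]→[2,2]→[2,3].
Its cost is 6 + 8 + 3 + 5 + 12 + 6 = 40.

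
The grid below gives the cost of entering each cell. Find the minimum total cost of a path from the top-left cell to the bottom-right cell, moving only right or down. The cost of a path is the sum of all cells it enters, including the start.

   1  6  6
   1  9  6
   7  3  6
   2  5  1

17

One optimal route is (0,0) → (1,0) → (2,0) → (3,0) → (3,1) → (3,2).
Its cost is 1 + 1 + 7 + 2 + 5 + 1 = 17.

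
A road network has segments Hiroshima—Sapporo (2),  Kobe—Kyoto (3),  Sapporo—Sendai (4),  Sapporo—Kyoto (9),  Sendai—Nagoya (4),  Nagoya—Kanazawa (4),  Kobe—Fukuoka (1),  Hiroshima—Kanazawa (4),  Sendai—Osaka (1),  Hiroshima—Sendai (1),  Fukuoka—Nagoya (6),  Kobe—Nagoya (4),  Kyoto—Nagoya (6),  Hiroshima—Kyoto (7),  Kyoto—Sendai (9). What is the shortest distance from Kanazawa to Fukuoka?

Checking several routes:
Kanazawa -> Nagoya -> Fukuoka: 4 + 6 = 10
Kanazawa -> Hiroshima -> Sendai -> Nagoya -> Kobe -> Fukuoka: 4 + 1 + 4 + 4 + 1 = 14
Kanazawa -> Nagoya -> Kobe -> Fukuoka: 4 + 4 + 1 = 9
Kanazawa -> Nagoya -> Kyoto -> Kobe -> Fukuoka: 4 + 6 + 3 + 1 = 14
Kanazawa -> Hiroshima -> Sendai -> Nagoya -> Fukuoka: 4 + 1 + 4 + 6 = 15
Kanazawa -> Hiroshima -> Kyoto -> Kobe -> Fukuoka: 4 + 7 + 3 + 1 = 15
Shortest: 9 mi.

9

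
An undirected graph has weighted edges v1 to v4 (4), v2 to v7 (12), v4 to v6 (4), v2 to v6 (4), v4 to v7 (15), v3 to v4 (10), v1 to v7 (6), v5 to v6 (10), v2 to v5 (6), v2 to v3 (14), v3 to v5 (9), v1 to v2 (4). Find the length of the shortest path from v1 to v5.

A few of the v1→v5 routes:
v1 -> v2 -> v6 -> v5: 4 + 4 + 10 = 18
v1 -> v4 -> v3 -> v5: 4 + 10 + 9 = 23
v1 -> v4 -> v6 -> v2 -> v5: 4 + 4 + 4 + 6 = 18
v1 -> v2 -> v5: 4 + 6 = 10
v1 -> v7 -> v2 -> v5: 6 + 12 + 6 = 24
v1 -> v4 -> v6 -> v5: 4 + 4 + 10 = 18
Shortest: 10.

10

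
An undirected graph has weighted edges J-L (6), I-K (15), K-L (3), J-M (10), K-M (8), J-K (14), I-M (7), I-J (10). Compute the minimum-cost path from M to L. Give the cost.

Checking several routes:
M-K-J-L: 8 + 14 + 6 = 28
M-I-K-L: 7 + 15 + 3 = 25
M-K-L: 8 + 3 = 11
M-J-L: 10 + 6 = 16
M-J-K-L: 10 + 14 + 3 = 27
M-I-J-L: 7 + 10 + 6 = 23
Shortest: 11.

11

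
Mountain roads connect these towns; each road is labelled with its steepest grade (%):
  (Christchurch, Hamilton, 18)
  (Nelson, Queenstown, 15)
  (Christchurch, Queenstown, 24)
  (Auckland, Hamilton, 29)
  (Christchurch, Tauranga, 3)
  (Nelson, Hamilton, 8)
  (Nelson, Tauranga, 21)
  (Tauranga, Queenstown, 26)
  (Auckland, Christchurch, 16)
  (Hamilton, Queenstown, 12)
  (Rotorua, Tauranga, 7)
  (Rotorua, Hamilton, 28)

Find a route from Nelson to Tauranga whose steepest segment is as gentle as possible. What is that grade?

18

Comparing a few candidate routes:
Nelson-Tauranga: max(21) = 21
Nelson-Hamilton-Christchurch-Tauranga: max(8, 18, 3) = 18
Nelson-Queenstown-Hamilton-Christchurch-Tauranga: max(15, 12, 18, 3) = 18
Smallest bottleneck: 18%.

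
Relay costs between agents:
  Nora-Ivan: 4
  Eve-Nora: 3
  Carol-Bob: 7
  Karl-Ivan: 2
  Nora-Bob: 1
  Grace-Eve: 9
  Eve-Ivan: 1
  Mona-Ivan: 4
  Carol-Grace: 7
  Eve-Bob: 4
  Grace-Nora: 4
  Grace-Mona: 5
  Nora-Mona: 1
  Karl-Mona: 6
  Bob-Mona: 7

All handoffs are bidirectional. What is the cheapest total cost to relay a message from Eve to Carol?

Comparing a few candidate routes:
Eve - Ivan - Nora - Bob - Carol: 1 + 4 + 1 + 7 = 13
Eve - Nora - Grace - Carol: 3 + 4 + 7 = 14
Eve - Nora - Bob - Carol: 3 + 1 + 7 = 11
Eve - Bob - Carol: 4 + 7 = 11
Best route has total 11.

11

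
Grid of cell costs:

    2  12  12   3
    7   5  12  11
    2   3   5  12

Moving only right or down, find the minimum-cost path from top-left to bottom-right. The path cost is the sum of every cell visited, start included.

Cheapest: (0,0)→(1,0)→(2,0)→(2,1)→(2,2)→(2,3)
  2 + 7 + 2 + 3 + 5 + 12 = 31
For comparison, the top-then-right route costs 52.

31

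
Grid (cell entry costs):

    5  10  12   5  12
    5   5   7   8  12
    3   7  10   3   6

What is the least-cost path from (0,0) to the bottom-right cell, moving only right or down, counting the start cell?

Path [0,0] → [1,0] → [1,1] → [1,2] → [1,3] → [2,3] → [2,4]: 5 + 5 + 5 + 7 + 8 + 3 + 6 = 39.
(Top row then right column would cost 62.)

39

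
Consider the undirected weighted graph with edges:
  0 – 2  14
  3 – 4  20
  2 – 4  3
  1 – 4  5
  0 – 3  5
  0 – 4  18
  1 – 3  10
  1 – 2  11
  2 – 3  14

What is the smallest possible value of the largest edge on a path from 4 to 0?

10

Some routes from 4 to 0:
4 - 1 - 3 - 0: max(5, 10, 5) = 10
4 - 2 - 0: max(3, 14) = 14
4 - 2 - 3 - 0: max(3, 14, 5) = 14
4 - 2 - 1 - 3 - 0: max(3, 11, 10, 5) = 11
Best route has worst link 10.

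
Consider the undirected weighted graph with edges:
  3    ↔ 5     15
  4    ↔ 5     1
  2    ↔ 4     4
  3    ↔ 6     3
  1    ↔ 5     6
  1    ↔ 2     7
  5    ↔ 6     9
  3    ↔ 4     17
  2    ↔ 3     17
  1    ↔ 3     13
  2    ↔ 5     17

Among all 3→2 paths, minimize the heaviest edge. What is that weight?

A few of the 3→2 routes:
3 - 6 - 5 - 1 - 2: max(3, 9, 6, 7) = 9
3 - 1 - 5 - 4 - 2: max(13, 6, 1, 4) = 13
3 - 6 - 5 - 4 - 2: max(3, 9, 1, 4) = 9
3 - 1 - 2: max(13, 7) = 13
The minimum achievable maximum is 9.

9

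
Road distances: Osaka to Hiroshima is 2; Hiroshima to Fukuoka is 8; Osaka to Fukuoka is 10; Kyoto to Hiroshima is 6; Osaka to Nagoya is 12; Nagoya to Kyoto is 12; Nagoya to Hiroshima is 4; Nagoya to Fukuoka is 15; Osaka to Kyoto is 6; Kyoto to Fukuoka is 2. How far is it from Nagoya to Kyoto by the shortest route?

10

Checking several routes:
Nagoya -> Hiroshima -> Osaka -> Kyoto: 4 + 2 + 6 = 12
Nagoya -> Hiroshima -> Kyoto: 4 + 6 = 10
Nagoya -> Kyoto: 12
The minimum is 10.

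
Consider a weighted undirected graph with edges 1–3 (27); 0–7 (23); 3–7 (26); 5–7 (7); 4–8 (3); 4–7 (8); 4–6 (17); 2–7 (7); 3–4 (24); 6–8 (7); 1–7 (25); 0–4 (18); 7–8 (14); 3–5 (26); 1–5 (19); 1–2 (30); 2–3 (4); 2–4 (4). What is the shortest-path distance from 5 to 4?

Comparing a few candidate routes:
5 -> 7 -> 8 -> 4: 7 + 14 + 3 = 24
5 -> 7 -> 4: 7 + 8 = 15
5 -> 7 -> 2 -> 4: 7 + 7 + 4 = 18
Shortest: 15.

15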